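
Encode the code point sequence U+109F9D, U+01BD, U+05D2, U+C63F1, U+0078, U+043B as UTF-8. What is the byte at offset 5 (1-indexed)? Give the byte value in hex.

0xC6

1-indexed offset 5 is 0-indexed offset 4.
U+109F9D → 4-byte form F4 89 BE 9D at offsets 0–3.
U+01BD → 2-byte form C6 BD at offsets 4–5.
Offset 4 falls in char 2's range; it's byte 1 of C6 BD = 0xC6.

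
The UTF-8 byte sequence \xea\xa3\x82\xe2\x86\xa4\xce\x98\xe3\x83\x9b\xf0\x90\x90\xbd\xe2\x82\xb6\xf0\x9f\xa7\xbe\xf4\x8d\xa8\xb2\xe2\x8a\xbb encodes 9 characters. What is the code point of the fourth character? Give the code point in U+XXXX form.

Offset 0: leading byte 0xEA = 11101010 → 3-byte char #1 = EA A3 82.
Offset 3: leading byte 0xE2 = 11100010 → 3-byte char #2 = E2 86 A4.
Offset 6: leading byte 0xCE = 11001110 → 2-byte char #3 = CE 98.
Offset 8: leading byte 0xE3 = 11100011 → 3-byte char #4 = E3 83 9B.
Leading byte 0xE3 = 11100011 matches 1110xxxx → 3-byte sequence.
Byte 1: 0xE3 = 11100011, payload 0011 (4 bits).
Byte 2: 0x83 = 10000011 (10xxxxxx ✓), payload 000011.
Byte 3: 0x9B = 10011011 (10xxxxxx ✓), payload 011011.
Concatenate: 0011000011011011 = 0x30DB (16 bits → U+30DB).

U+30DB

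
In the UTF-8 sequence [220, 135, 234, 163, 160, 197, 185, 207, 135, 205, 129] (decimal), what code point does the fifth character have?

Offset 0: leading byte 0xDC = 11011100 → 2-byte char #1 = DC 87.
Offset 2: leading byte 0xEA = 11101010 → 3-byte char #2 = EA A3 A0.
Offset 5: leading byte 0xC5 = 11000101 → 2-byte char #3 = C5 B9.
Offset 7: leading byte 0xCF = 11001111 → 2-byte char #4 = CF 87.
Offset 9: leading byte 0xCD = 11001101 → 2-byte char #5 = CD 81.
Leading byte 0xCD = 11001101 matches 110xxxxx → 2-byte sequence.
Byte 1: 0xCD = 11001101, payload 01101 (5 bits).
Byte 2: 0x81 = 10000001 (10xxxxxx ✓), payload 000001.
Concatenate: 01101000001 = 0x341 (11 bits → U+0341).

U+0341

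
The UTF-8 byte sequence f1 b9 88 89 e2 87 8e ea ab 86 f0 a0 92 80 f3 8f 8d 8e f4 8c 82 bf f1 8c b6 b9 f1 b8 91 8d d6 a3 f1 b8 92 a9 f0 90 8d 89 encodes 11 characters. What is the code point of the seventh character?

Offset 0: leading byte 0xF1 = 11110001 → 4-byte char #1 = F1 B9 88 89.
Offset 4: leading byte 0xE2 = 11100010 → 3-byte char #2 = E2 87 8E.
Offset 7: leading byte 0xEA = 11101010 → 3-byte char #3 = EA AB 86.
Offset 10: leading byte 0xF0 = 11110000 → 4-byte char #4 = F0 A0 92 80.
Offset 14: leading byte 0xF3 = 11110011 → 4-byte char #5 = F3 8F 8D 8E.
Offset 18: leading byte 0xF4 = 11110100 → 4-byte char #6 = F4 8C 82 BF.
Offset 22: leading byte 0xF1 = 11110001 → 4-byte char #7 = F1 8C B6 B9.
Leading byte 0xF1 = 11110001 matches 11110xxx → 4-byte sequence.
Byte 1: 0xF1 = 11110001, payload 001 (3 bits).
Byte 2: 0x8C = 10001100 (10xxxxxx ✓), payload 001100.
Byte 3: 0xB6 = 10110110 (10xxxxxx ✓), payload 110110.
Byte 4: 0xB9 = 10111001 (10xxxxxx ✓), payload 111001.
Concatenate: 001001100110110111001 = 0x4CDB9 (21 bits → U+4CDB9).

U+4CDB9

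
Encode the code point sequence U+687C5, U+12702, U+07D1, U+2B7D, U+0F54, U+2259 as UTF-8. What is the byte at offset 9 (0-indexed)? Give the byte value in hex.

U+687C5 → 4-byte form F1 A8 9F 85 at offsets 0–3.
U+12702 → 4-byte form F0 92 9C 82 at offsets 4–7.
U+07D1 → 2-byte form DF 91 at offsets 8–9.
Offset 9 falls in char 3's range; it's byte 2 of DF 91 = 0x91.

0x91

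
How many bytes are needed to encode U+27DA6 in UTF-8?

U+27DA6 = 0x27DA6. UTF-8 uses 1 byte below 0x80, 2 below 0x800, 3 below 0x10000, 4 up to 0x10FFFF. 0x27DA6 is in U+10000–U+10FFFF → 4 bytes.

4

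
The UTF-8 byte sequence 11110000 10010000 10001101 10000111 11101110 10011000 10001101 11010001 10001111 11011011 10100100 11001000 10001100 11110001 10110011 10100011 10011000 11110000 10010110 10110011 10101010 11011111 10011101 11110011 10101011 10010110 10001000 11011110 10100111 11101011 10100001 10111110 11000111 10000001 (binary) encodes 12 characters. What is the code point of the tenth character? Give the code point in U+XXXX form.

Offset 0: leading byte 0xF0 = 11110000 → 4-byte char #1 = F0 90 8D 87.
Offset 4: leading byte 0xEE = 11101110 → 3-byte char #2 = EE 98 8D.
Offset 7: leading byte 0xD1 = 11010001 → 2-byte char #3 = D1 8F.
Offset 9: leading byte 0xDB = 11011011 → 2-byte char #4 = DB A4.
Offset 11: leading byte 0xC8 = 11001000 → 2-byte char #5 = C8 8C.
Offset 13: leading byte 0xF1 = 11110001 → 4-byte char #6 = F1 B3 A3 98.
Offset 17: leading byte 0xF0 = 11110000 → 4-byte char #7 = F0 96 B3 AA.
Offset 21: leading byte 0xDF = 11011111 → 2-byte char #8 = DF 9D.
Offset 23: leading byte 0xF3 = 11110011 → 4-byte char #9 = F3 AB 96 88.
Offset 27: leading byte 0xDE = 11011110 → 2-byte char #10 = DE A7.
Leading byte 0xDE = 11011110 matches 110xxxxx → 2-byte sequence.
Byte 1: 0xDE = 11011110, payload 11110 (5 bits).
Byte 2: 0xA7 = 10100111 (10xxxxxx ✓), payload 100111.
Concatenate: 11110100111 = 0x7A7 (11 bits → U+07A7).

U+07A7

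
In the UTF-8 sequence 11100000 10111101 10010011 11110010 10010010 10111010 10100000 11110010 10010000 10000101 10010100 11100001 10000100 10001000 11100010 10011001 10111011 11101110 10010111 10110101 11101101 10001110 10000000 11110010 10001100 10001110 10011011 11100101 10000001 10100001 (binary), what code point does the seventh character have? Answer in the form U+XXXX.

U+D380

Offset 0: leading byte 0xE0 = 11100000 → 3-byte char #1 = E0 BD 93.
Offset 3: leading byte 0xF2 = 11110010 → 4-byte char #2 = F2 92 BA A0.
Offset 7: leading byte 0xF2 = 11110010 → 4-byte char #3 = F2 90 85 94.
Offset 11: leading byte 0xE1 = 11100001 → 3-byte char #4 = E1 84 88.
Offset 14: leading byte 0xE2 = 11100010 → 3-byte char #5 = E2 99 BB.
Offset 17: leading byte 0xEE = 11101110 → 3-byte char #6 = EE 97 B5.
Offset 20: leading byte 0xED = 11101101 → 3-byte char #7 = ED 8E 80.
Leading byte 0xED = 11101101 matches 1110xxxx → 3-byte sequence.
Byte 1: 0xED = 11101101, payload 1101 (4 bits).
Byte 2: 0x8E = 10001110 (10xxxxxx ✓), payload 001110.
Byte 3: 0x80 = 10000000 (10xxxxxx ✓), payload 000000.
Concatenate: 1101001110000000 = 0xD380 (16 bits → U+D380).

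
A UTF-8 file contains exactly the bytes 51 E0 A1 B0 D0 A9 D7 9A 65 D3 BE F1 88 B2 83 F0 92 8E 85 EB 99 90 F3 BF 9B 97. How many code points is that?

10

Byte at offset 0: 0x51 = 01010001 → 1-byte char (#1). Advance 1.
Byte at offset 1: 0xE0 = 11100000 → 3-byte char (#2). Advance 3.
Byte at offset 4: 0xD0 = 11010000 → 2-byte char (#3). Advance 2.
Byte at offset 6: 0xD7 = 11010111 → 2-byte char (#4). Advance 2.
Byte at offset 8: 0x65 = 01100101 → 1-byte char (#5). Advance 1.
Byte at offset 9: 0xD3 = 11010011 → 2-byte char (#6). Advance 2.
Byte at offset 11: 0xF1 = 11110001 → 4-byte char (#7). Advance 4.
Byte at offset 15: 0xF0 = 11110000 → 4-byte char (#8). Advance 4.
Byte at offset 19: 0xEB = 11101011 → 3-byte char (#9). Advance 3.
Byte at offset 22: 0xF3 = 11110011 → 4-byte char (#10). Advance 4.
Reached end at offset 26 after 10 code points.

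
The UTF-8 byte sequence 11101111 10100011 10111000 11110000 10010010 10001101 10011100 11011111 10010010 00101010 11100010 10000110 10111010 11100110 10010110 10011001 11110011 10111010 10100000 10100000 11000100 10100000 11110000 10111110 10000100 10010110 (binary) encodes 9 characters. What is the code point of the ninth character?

U+3E116

Offset 0: leading byte 0xEF = 11101111 → 3-byte char #1 = EF A3 B8.
Offset 3: leading byte 0xF0 = 11110000 → 4-byte char #2 = F0 92 8D 9C.
Offset 7: leading byte 0xDF = 11011111 → 2-byte char #3 = DF 92.
Offset 9: leading byte 0x2A = 00101010 → 1-byte char #4 = 2A.
Offset 10: leading byte 0xE2 = 11100010 → 3-byte char #5 = E2 86 BA.
Offset 13: leading byte 0xE6 = 11100110 → 3-byte char #6 = E6 96 99.
Offset 16: leading byte 0xF3 = 11110011 → 4-byte char #7 = F3 BA A0 A0.
Offset 20: leading byte 0xC4 = 11000100 → 2-byte char #8 = C4 A0.
Offset 22: leading byte 0xF0 = 11110000 → 4-byte char #9 = F0 BE 84 96.
Leading byte 0xF0 = 11110000 matches 11110xxx → 4-byte sequence.
Byte 1: 0xF0 = 11110000, payload 000 (3 bits).
Byte 2: 0xBE = 10111110 (10xxxxxx ✓), payload 111110.
Byte 3: 0x84 = 10000100 (10xxxxxx ✓), payload 000100.
Byte 4: 0x96 = 10010110 (10xxxxxx ✓), payload 010110.
Concatenate: 000111110000100010110 = 0x3E116 (21 bits → U+3E116).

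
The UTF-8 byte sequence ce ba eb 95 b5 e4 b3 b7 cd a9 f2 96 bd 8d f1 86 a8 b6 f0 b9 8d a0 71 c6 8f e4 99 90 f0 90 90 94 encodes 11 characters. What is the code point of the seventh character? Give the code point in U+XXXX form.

Offset 0: leading byte 0xCE = 11001110 → 2-byte char #1 = CE BA.
Offset 2: leading byte 0xEB = 11101011 → 3-byte char #2 = EB 95 B5.
Offset 5: leading byte 0xE4 = 11100100 → 3-byte char #3 = E4 B3 B7.
Offset 8: leading byte 0xCD = 11001101 → 2-byte char #4 = CD A9.
Offset 10: leading byte 0xF2 = 11110010 → 4-byte char #5 = F2 96 BD 8D.
Offset 14: leading byte 0xF1 = 11110001 → 4-byte char #6 = F1 86 A8 B6.
Offset 18: leading byte 0xF0 = 11110000 → 4-byte char #7 = F0 B9 8D A0.
Leading byte 0xF0 = 11110000 matches 11110xxx → 4-byte sequence.
Byte 1: 0xF0 = 11110000, payload 000 (3 bits).
Byte 2: 0xB9 = 10111001 (10xxxxxx ✓), payload 111001.
Byte 3: 0x8D = 10001101 (10xxxxxx ✓), payload 001101.
Byte 4: 0xA0 = 10100000 (10xxxxxx ✓), payload 100000.
Concatenate: 000111001001101100000 = 0x39360 (21 bits → U+39360).

U+39360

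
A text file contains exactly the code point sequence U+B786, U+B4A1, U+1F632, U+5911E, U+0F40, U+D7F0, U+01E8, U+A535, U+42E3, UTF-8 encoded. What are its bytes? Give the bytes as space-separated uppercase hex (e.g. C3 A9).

EB 9E 86 EB 92 A1 F0 9F 98 B2 F1 99 84 9E E0 BD 80 ED 9F B0 C7 A8 EA 94 B5 E4 8B A3

U+B786: 3-byte form → EB 9E 86.
U+B4A1: 3-byte form → EB 92 A1.
U+1F632: 4-byte form → F0 9F 98 B2.
U+5911E: 4-byte form → F1 99 84 9E.
U+0F40: 3-byte form → E0 BD 80.
U+D7F0: 3-byte form → ED 9F B0.
U+01E8: 2-byte form → C7 A8.
U+A535: 3-byte form → EA 94 B5.
U+42E3: 3-byte form → E4 8B A3.
Concatenated (28 bytes): EB 9E 86 EB 92 A1 F0 9F 98 B2 F1 99 84 9E E0 BD 80 ED 9F B0 C7 A8 EA 94 B5 E4 8B A3.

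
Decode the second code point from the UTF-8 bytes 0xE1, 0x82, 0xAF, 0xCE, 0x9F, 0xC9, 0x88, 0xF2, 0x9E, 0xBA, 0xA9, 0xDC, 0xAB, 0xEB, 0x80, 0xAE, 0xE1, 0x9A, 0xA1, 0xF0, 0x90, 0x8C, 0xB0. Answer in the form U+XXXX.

U+039F

Offset 0: leading byte 0xE1 = 11100001 → 3-byte char #1 = E1 82 AF.
Offset 3: leading byte 0xCE = 11001110 → 2-byte char #2 = CE 9F.
Leading byte 0xCE = 11001110 matches 110xxxxx → 2-byte sequence.
Byte 1: 0xCE = 11001110, payload 01110 (5 bits).
Byte 2: 0x9F = 10011111 (10xxxxxx ✓), payload 011111.
Concatenate: 01110011111 = 0x39F (11 bits → U+039F).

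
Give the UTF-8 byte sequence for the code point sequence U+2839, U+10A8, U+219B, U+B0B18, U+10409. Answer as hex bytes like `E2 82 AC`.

E2 A0 B9 E1 82 A8 E2 86 9B F2 B0 AC 98 F0 90 90 89

U+2839: 3-byte form → E2 A0 B9.
U+10A8: 3-byte form → E1 82 A8.
U+219B: 3-byte form → E2 86 9B.
U+B0B18: 4-byte form → F2 B0 AC 98.
U+10409: 4-byte form → F0 90 90 89.
Concatenated (17 bytes): E2 A0 B9 E1 82 A8 E2 86 9B F2 B0 AC 98 F0 90 90 89.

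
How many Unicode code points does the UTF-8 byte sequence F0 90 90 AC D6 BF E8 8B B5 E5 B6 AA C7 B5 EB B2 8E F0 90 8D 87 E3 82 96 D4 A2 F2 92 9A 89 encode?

Byte at offset 0: 0xF0 = 11110000 → 4-byte char (#1). Advance 4.
Byte at offset 4: 0xD6 = 11010110 → 2-byte char (#2). Advance 2.
Byte at offset 6: 0xE8 = 11101000 → 3-byte char (#3). Advance 3.
Byte at offset 9: 0xE5 = 11100101 → 3-byte char (#4). Advance 3.
Byte at offset 12: 0xC7 = 11000111 → 2-byte char (#5). Advance 2.
Byte at offset 14: 0xEB = 11101011 → 3-byte char (#6). Advance 3.
Byte at offset 17: 0xF0 = 11110000 → 4-byte char (#7). Advance 4.
Byte at offset 21: 0xE3 = 11100011 → 3-byte char (#8). Advance 3.
Byte at offset 24: 0xD4 = 11010100 → 2-byte char (#9). Advance 2.
Byte at offset 26: 0xF2 = 11110010 → 4-byte char (#10). Advance 4.
Reached end at offset 30 after 10 code points.

10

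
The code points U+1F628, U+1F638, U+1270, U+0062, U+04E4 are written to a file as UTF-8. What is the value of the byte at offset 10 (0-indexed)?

0xB0

U+1F628 → 4-byte form F0 9F 98 A8 at offsets 0–3.
U+1F638 → 4-byte form F0 9F 98 B8 at offsets 4–7.
U+1270 → 3-byte form E1 89 B0 at offsets 8–10.
Offset 10 falls in char 3's range; it's byte 3 of E1 89 B0 = 0xB0.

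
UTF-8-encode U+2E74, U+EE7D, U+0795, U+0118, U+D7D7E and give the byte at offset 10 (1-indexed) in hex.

1-indexed offset 10 is 0-indexed offset 9.
U+2E74 → 3-byte form E2 B9 B4 at offsets 0–2.
U+EE7D → 3-byte form EE B9 BD at offsets 3–5.
U+0795 → 2-byte form DE 95 at offsets 6–7.
U+0118 → 2-byte form C4 98 at offsets 8–9.
Offset 9 falls in char 4's range; it's byte 2 of C4 98 = 0x98.

0x98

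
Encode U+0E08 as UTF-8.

U+0E08 = 0xE08 = 3592 decimal. In range U+0800–U+FFFF → 3-byte form: 1110xxxx 10xxxxxx 10xxxxxx.
Binary (16 bits): 0000111000001000.
Split 4+6+6: 0000 | 111000 | 001000.
Byte 1: 11100000 = 0xE0.
Byte 2: 10111000 = 0xB8.
Byte 3: 10001000 = 0x88.

E0 B8 88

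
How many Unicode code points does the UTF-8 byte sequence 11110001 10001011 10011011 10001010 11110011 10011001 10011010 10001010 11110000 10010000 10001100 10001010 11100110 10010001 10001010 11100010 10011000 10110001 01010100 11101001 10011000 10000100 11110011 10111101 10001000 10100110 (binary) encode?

Byte at offset 0: 0xF1 = 11110001 → 4-byte char (#1). Advance 4.
Byte at offset 4: 0xF3 = 11110011 → 4-byte char (#2). Advance 4.
Byte at offset 8: 0xF0 = 11110000 → 4-byte char (#3). Advance 4.
Byte at offset 12: 0xE6 = 11100110 → 3-byte char (#4). Advance 3.
Byte at offset 15: 0xE2 = 11100010 → 3-byte char (#5). Advance 3.
Byte at offset 18: 0x54 = 01010100 → 1-byte char (#6). Advance 1.
Byte at offset 19: 0xE9 = 11101001 → 3-byte char (#7). Advance 3.
Byte at offset 22: 0xF3 = 11110011 → 4-byte char (#8). Advance 4.
Reached end at offset 26 after 8 code points.

8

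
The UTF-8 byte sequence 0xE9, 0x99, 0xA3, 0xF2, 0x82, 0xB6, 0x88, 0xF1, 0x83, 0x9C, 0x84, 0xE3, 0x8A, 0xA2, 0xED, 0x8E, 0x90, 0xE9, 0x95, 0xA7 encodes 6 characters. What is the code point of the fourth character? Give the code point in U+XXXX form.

U+32A2

Offset 0: leading byte 0xE9 = 11101001 → 3-byte char #1 = E9 99 A3.
Offset 3: leading byte 0xF2 = 11110010 → 4-byte char #2 = F2 82 B6 88.
Offset 7: leading byte 0xF1 = 11110001 → 4-byte char #3 = F1 83 9C 84.
Offset 11: leading byte 0xE3 = 11100011 → 3-byte char #4 = E3 8A A2.
Leading byte 0xE3 = 11100011 matches 1110xxxx → 3-byte sequence.
Byte 1: 0xE3 = 11100011, payload 0011 (4 bits).
Byte 2: 0x8A = 10001010 (10xxxxxx ✓), payload 001010.
Byte 3: 0xA2 = 10100010 (10xxxxxx ✓), payload 100010.
Concatenate: 0011001010100010 = 0x32A2 (16 bits → U+32A2).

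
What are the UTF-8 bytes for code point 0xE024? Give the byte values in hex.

EE 80 A4

U+E024 = 0xE024 = 57380 decimal. In range U+0800–U+FFFF → 3-byte form: 1110xxxx 10xxxxxx 10xxxxxx.
Binary (16 bits): 1110000000100100.
Split 4+6+6: 1110 | 000000 | 100100.
Byte 1: 11101110 = 0xEE.
Byte 2: 10000000 = 0x80.
Byte 3: 10100100 = 0xA4.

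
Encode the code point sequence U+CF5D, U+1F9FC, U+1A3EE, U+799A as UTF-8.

U+CF5D: 3-byte form → EC BD 9D.
U+1F9FC: 4-byte form → F0 9F A7 BC.
U+1A3EE: 4-byte form → F0 9A 8F AE.
U+799A: 3-byte form → E7 A6 9A.
Concatenated (14 bytes): EC BD 9D F0 9F A7 BC F0 9A 8F AE E7 A6 9A.

EC BD 9D F0 9F A7 BC F0 9A 8F AE E7 A6 9A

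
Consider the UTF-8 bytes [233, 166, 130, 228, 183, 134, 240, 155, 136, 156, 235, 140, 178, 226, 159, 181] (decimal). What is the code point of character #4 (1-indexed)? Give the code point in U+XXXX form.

U+B332

Offset 0: leading byte 0xE9 = 11101001 → 3-byte char #1 = E9 A6 82.
Offset 3: leading byte 0xE4 = 11100100 → 3-byte char #2 = E4 B7 86.
Offset 6: leading byte 0xF0 = 11110000 → 4-byte char #3 = F0 9B 88 9C.
Offset 10: leading byte 0xEB = 11101011 → 3-byte char #4 = EB 8C B2.
Leading byte 0xEB = 11101011 matches 1110xxxx → 3-byte sequence.
Byte 1: 0xEB = 11101011, payload 1011 (4 bits).
Byte 2: 0x8C = 10001100 (10xxxxxx ✓), payload 001100.
Byte 3: 0xB2 = 10110010 (10xxxxxx ✓), payload 110010.
Concatenate: 1011001100110010 = 0xB332 (16 bits → U+B332).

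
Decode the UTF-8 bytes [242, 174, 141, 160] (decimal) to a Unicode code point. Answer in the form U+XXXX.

U+AE360

Leading byte 0xF2 = 11110010 matches 11110xxx → 4-byte sequence.
Byte 1: 0xF2 = 11110010, payload 010 (3 bits).
Byte 2: 0xAE = 10101110 (10xxxxxx ✓), payload 101110.
Byte 3: 0x8D = 10001101 (10xxxxxx ✓), payload 001101.
Byte 4: 0xA0 = 10100000 (10xxxxxx ✓), payload 100000.
Concatenate: 010101110001101100000 = 0xAE360 (21 bits → U+AE360).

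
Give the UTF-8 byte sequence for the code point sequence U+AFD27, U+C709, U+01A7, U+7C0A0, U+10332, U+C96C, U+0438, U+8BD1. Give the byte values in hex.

F2 AF B4 A7 EC 9C 89 C6 A7 F1 BC 82 A0 F0 90 8C B2 EC A5 AC D0 B8 E8 AF 91

U+AFD27: 4-byte form → F2 AF B4 A7.
U+C709: 3-byte form → EC 9C 89.
U+01A7: 2-byte form → C6 A7.
U+7C0A0: 4-byte form → F1 BC 82 A0.
U+10332: 4-byte form → F0 90 8C B2.
U+C96C: 3-byte form → EC A5 AC.
U+0438: 2-byte form → D0 B8.
U+8BD1: 3-byte form → E8 AF 91.
Concatenated (25 bytes): F2 AF B4 A7 EC 9C 89 C6 A7 F1 BC 82 A0 F0 90 8C B2 EC A5 AC D0 B8 E8 AF 91.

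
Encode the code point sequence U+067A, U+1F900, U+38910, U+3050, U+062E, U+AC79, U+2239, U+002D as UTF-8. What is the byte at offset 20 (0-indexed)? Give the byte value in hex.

0xB9

U+067A → 2-byte form D9 BA at offsets 0–1.
U+1F900 → 4-byte form F0 9F A4 80 at offsets 2–5.
U+38910 → 4-byte form F0 B8 A4 90 at offsets 6–9.
U+3050 → 3-byte form E3 81 90 at offsets 10–12.
U+062E → 2-byte form D8 AE at offsets 13–14.
U+AC79 → 3-byte form EA B1 B9 at offsets 15–17.
U+2239 → 3-byte form E2 88 B9 at offsets 18–20.
Offset 20 falls in char 7's range; it's byte 3 of E2 88 B9 = 0xB9.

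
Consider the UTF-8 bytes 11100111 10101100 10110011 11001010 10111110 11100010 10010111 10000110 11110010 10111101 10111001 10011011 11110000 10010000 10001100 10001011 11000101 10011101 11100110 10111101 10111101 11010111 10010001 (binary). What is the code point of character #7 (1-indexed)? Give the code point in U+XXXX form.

Offset 0: leading byte 0xE7 = 11100111 → 3-byte char #1 = E7 AC B3.
Offset 3: leading byte 0xCA = 11001010 → 2-byte char #2 = CA BE.
Offset 5: leading byte 0xE2 = 11100010 → 3-byte char #3 = E2 97 86.
Offset 8: leading byte 0xF2 = 11110010 → 4-byte char #4 = F2 BD B9 9B.
Offset 12: leading byte 0xF0 = 11110000 → 4-byte char #5 = F0 90 8C 8B.
Offset 16: leading byte 0xC5 = 11000101 → 2-byte char #6 = C5 9D.
Offset 18: leading byte 0xE6 = 11100110 → 3-byte char #7 = E6 BD BD.
Leading byte 0xE6 = 11100110 matches 1110xxxx → 3-byte sequence.
Byte 1: 0xE6 = 11100110, payload 0110 (4 bits).
Byte 2: 0xBD = 10111101 (10xxxxxx ✓), payload 111101.
Byte 3: 0xBD = 10111101 (10xxxxxx ✓), payload 111101.
Concatenate: 0110111101111101 = 0x6F7D (16 bits → U+6F7D).

U+6F7D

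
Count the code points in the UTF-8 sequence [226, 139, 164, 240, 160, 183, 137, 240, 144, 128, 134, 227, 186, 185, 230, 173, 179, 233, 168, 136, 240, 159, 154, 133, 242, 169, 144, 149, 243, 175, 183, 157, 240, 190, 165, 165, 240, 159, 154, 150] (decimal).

11

Byte at offset 0: 0xE2 = 11100010 → 3-byte char (#1). Advance 3.
Byte at offset 3: 0xF0 = 11110000 → 4-byte char (#2). Advance 4.
Byte at offset 7: 0xF0 = 11110000 → 4-byte char (#3). Advance 4.
Byte at offset 11: 0xE3 = 11100011 → 3-byte char (#4). Advance 3.
Byte at offset 14: 0xE6 = 11100110 → 3-byte char (#5). Advance 3.
Byte at offset 17: 0xE9 = 11101001 → 3-byte char (#6). Advance 3.
Byte at offset 20: 0xF0 = 11110000 → 4-byte char (#7). Advance 4.
Byte at offset 24: 0xF2 = 11110010 → 4-byte char (#8). Advance 4.
Byte at offset 28: 0xF3 = 11110011 → 4-byte char (#9). Advance 4.
Byte at offset 32: 0xF0 = 11110000 → 4-byte char (#10). Advance 4.
Byte at offset 36: 0xF0 = 11110000 → 4-byte char (#11). Advance 4.
Reached end at offset 40 after 11 code points.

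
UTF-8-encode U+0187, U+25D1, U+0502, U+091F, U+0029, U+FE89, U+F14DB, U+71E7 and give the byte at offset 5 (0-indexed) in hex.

0xD4

U+0187 → 2-byte form C6 87 at offsets 0–1.
U+25D1 → 3-byte form E2 97 91 at offsets 2–4.
U+0502 → 2-byte form D4 82 at offsets 5–6.
Offset 5 falls in char 3's range; it's byte 1 of D4 82 = 0xD4.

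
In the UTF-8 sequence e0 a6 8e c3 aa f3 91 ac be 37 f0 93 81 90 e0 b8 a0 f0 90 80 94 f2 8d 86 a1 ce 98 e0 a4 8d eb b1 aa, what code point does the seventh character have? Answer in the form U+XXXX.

U+10014

Offset 0: leading byte 0xE0 = 11100000 → 3-byte char #1 = E0 A6 8E.
Offset 3: leading byte 0xC3 = 11000011 → 2-byte char #2 = C3 AA.
Offset 5: leading byte 0xF3 = 11110011 → 4-byte char #3 = F3 91 AC BE.
Offset 9: leading byte 0x37 = 00110111 → 1-byte char #4 = 37.
Offset 10: leading byte 0xF0 = 11110000 → 4-byte char #5 = F0 93 81 90.
Offset 14: leading byte 0xE0 = 11100000 → 3-byte char #6 = E0 B8 A0.
Offset 17: leading byte 0xF0 = 11110000 → 4-byte char #7 = F0 90 80 94.
Leading byte 0xF0 = 11110000 matches 11110xxx → 4-byte sequence.
Byte 1: 0xF0 = 11110000, payload 000 (3 bits).
Byte 2: 0x90 = 10010000 (10xxxxxx ✓), payload 010000.
Byte 3: 0x80 = 10000000 (10xxxxxx ✓), payload 000000.
Byte 4: 0x94 = 10010100 (10xxxxxx ✓), payload 010100.
Concatenate: 000010000000000010100 = 0x10014 (21 bits → U+10014).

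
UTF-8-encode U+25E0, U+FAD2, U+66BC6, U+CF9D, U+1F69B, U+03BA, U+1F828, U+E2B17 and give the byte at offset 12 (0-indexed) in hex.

U+25E0 → 3-byte form E2 97 A0 at offsets 0–2.
U+FAD2 → 3-byte form EF AB 92 at offsets 3–5.
U+66BC6 → 4-byte form F1 A6 AF 86 at offsets 6–9.
U+CF9D → 3-byte form EC BE 9D at offsets 10–12.
Offset 12 falls in char 4's range; it's byte 3 of EC BE 9D = 0x9D.

0x9D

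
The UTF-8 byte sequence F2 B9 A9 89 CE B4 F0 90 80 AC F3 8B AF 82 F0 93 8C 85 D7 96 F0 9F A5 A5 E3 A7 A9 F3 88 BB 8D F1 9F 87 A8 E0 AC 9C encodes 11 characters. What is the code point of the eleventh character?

U+0B1C

Offset 0: leading byte 0xF2 = 11110010 → 4-byte char #1 = F2 B9 A9 89.
Offset 4: leading byte 0xCE = 11001110 → 2-byte char #2 = CE B4.
Offset 6: leading byte 0xF0 = 11110000 → 4-byte char #3 = F0 90 80 AC.
Offset 10: leading byte 0xF3 = 11110011 → 4-byte char #4 = F3 8B AF 82.
Offset 14: leading byte 0xF0 = 11110000 → 4-byte char #5 = F0 93 8C 85.
Offset 18: leading byte 0xD7 = 11010111 → 2-byte char #6 = D7 96.
Offset 20: leading byte 0xF0 = 11110000 → 4-byte char #7 = F0 9F A5 A5.
Offset 24: leading byte 0xE3 = 11100011 → 3-byte char #8 = E3 A7 A9.
Offset 27: leading byte 0xF3 = 11110011 → 4-byte char #9 = F3 88 BB 8D.
Offset 31: leading byte 0xF1 = 11110001 → 4-byte char #10 = F1 9F 87 A8.
Offset 35: leading byte 0xE0 = 11100000 → 3-byte char #11 = E0 AC 9C.
Leading byte 0xE0 = 11100000 matches 1110xxxx → 3-byte sequence.
Byte 1: 0xE0 = 11100000, payload 0000 (4 bits).
Byte 2: 0xAC = 10101100 (10xxxxxx ✓), payload 101100.
Byte 3: 0x9C = 10011100 (10xxxxxx ✓), payload 011100.
Concatenate: 0000101100011100 = 0xB1C (16 bits → U+0B1C).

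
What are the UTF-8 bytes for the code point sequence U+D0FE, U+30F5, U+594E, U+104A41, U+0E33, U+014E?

U+D0FE: 3-byte form → ED 83 BE.
U+30F5: 3-byte form → E3 83 B5.
U+594E: 3-byte form → E5 A5 8E.
U+104A41: 4-byte form → F4 84 A9 81.
U+0E33: 3-byte form → E0 B8 B3.
U+014E: 2-byte form → C5 8E.
Concatenated (18 bytes): ED 83 BE E3 83 B5 E5 A5 8E F4 84 A9 81 E0 B8 B3 C5 8E.

ED 83 BE E3 83 B5 E5 A5 8E F4 84 A9 81 E0 B8 B3 C5 8E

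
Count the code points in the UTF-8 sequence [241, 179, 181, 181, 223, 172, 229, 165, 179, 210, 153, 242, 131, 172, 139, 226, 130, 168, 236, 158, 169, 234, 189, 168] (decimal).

Byte at offset 0: 0xF1 = 11110001 → 4-byte char (#1). Advance 4.
Byte at offset 4: 0xDF = 11011111 → 2-byte char (#2). Advance 2.
Byte at offset 6: 0xE5 = 11100101 → 3-byte char (#3). Advance 3.
Byte at offset 9: 0xD2 = 11010010 → 2-byte char (#4). Advance 2.
Byte at offset 11: 0xF2 = 11110010 → 4-byte char (#5). Advance 4.
Byte at offset 15: 0xE2 = 11100010 → 3-byte char (#6). Advance 3.
Byte at offset 18: 0xEC = 11101100 → 3-byte char (#7). Advance 3.
Byte at offset 21: 0xEA = 11101010 → 3-byte char (#8). Advance 3.
Reached end at offset 24 after 8 code points.

8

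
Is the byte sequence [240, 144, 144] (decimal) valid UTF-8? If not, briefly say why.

invalid (sequence truncated)

Leading byte 0xF0 = 11110000 → 4-byte form, but only 3 bytes are present.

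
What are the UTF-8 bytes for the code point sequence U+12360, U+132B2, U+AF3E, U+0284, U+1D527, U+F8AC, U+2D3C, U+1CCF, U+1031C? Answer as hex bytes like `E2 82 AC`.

F0 92 8D A0 F0 93 8A B2 EA BC BE CA 84 F0 9D 94 A7 EF A2 AC E2 B4 BC E1 B3 8F F0 90 8C 9C

U+12360: 4-byte form → F0 92 8D A0.
U+132B2: 4-byte form → F0 93 8A B2.
U+AF3E: 3-byte form → EA BC BE.
U+0284: 2-byte form → CA 84.
U+1D527: 4-byte form → F0 9D 94 A7.
U+F8AC: 3-byte form → EF A2 AC.
U+2D3C: 3-byte form → E2 B4 BC.
U+1CCF: 3-byte form → E1 B3 8F.
U+1031C: 4-byte form → F0 90 8C 9C.
Concatenated (30 bytes): F0 92 8D A0 F0 93 8A B2 EA BC BE CA 84 F0 9D 94 A7 EF A2 AC E2 B4 BC E1 B3 8F F0 90 8C 9C.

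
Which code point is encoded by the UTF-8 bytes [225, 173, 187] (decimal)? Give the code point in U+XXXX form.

U+1B7B

Leading byte 0xE1 = 11100001 matches 1110xxxx → 3-byte sequence.
Byte 1: 0xE1 = 11100001, payload 0001 (4 bits).
Byte 2: 0xAD = 10101101 (10xxxxxx ✓), payload 101101.
Byte 3: 0xBB = 10111011 (10xxxxxx ✓), payload 111011.
Concatenate: 0001101101111011 = 0x1B7B (16 bits → U+1B7B).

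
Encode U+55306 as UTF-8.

F1 95 8C 86

U+55306 = 0x55306 = 348934 decimal. In range U+10000–U+10FFFF → 4-byte form: 11110xxx 10xxxxxx 10xxxxxx 10xxxxxx.
Binary (21 bits): 001010101001100000110.
Split 3+6+6+6: 001 | 010101 | 001100 | 000110.
Byte 1: 11110001 = 0xF1.
Byte 2: 10010101 = 0x95.
Byte 3: 10001100 = 0x8C.
Byte 4: 10000110 = 0x86.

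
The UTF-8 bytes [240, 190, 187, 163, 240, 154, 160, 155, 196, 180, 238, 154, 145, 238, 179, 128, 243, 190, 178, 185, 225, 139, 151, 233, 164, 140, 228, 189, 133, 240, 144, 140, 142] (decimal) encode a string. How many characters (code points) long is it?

Byte at offset 0: 0xF0 = 11110000 → 4-byte char (#1). Advance 4.
Byte at offset 4: 0xF0 = 11110000 → 4-byte char (#2). Advance 4.
Byte at offset 8: 0xC4 = 11000100 → 2-byte char (#3). Advance 2.
Byte at offset 10: 0xEE = 11101110 → 3-byte char (#4). Advance 3.
Byte at offset 13: 0xEE = 11101110 → 3-byte char (#5). Advance 3.
Byte at offset 16: 0xF3 = 11110011 → 4-byte char (#6). Advance 4.
Byte at offset 20: 0xE1 = 11100001 → 3-byte char (#7). Advance 3.
Byte at offset 23: 0xE9 = 11101001 → 3-byte char (#8). Advance 3.
Byte at offset 26: 0xE4 = 11100100 → 3-byte char (#9). Advance 3.
Byte at offset 29: 0xF0 = 11110000 → 4-byte char (#10). Advance 4.
Reached end at offset 33 after 10 code points.

10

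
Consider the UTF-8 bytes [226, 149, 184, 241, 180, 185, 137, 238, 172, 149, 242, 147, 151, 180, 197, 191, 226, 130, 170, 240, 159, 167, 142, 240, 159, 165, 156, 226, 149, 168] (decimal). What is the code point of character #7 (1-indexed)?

U+1F9CE

Offset 0: leading byte 0xE2 = 11100010 → 3-byte char #1 = E2 95 B8.
Offset 3: leading byte 0xF1 = 11110001 → 4-byte char #2 = F1 B4 B9 89.
Offset 7: leading byte 0xEE = 11101110 → 3-byte char #3 = EE AC 95.
Offset 10: leading byte 0xF2 = 11110010 → 4-byte char #4 = F2 93 97 B4.
Offset 14: leading byte 0xC5 = 11000101 → 2-byte char #5 = C5 BF.
Offset 16: leading byte 0xE2 = 11100010 → 3-byte char #6 = E2 82 AA.
Offset 19: leading byte 0xF0 = 11110000 → 4-byte char #7 = F0 9F A7 8E.
Leading byte 0xF0 = 11110000 matches 11110xxx → 4-byte sequence.
Byte 1: 0xF0 = 11110000, payload 000 (3 bits).
Byte 2: 0x9F = 10011111 (10xxxxxx ✓), payload 011111.
Byte 3: 0xA7 = 10100111 (10xxxxxx ✓), payload 100111.
Byte 4: 0x8E = 10001110 (10xxxxxx ✓), payload 001110.
Concatenate: 000011111100111001110 = 0x1F9CE (21 bits → U+1F9CE).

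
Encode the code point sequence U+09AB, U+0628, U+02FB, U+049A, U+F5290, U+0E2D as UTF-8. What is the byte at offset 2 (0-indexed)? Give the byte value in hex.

0xAB

U+09AB → 3-byte form E0 A6 AB at offsets 0–2.
Offset 2 falls in char 1's range; it's byte 3 of E0 A6 AB = 0xAB.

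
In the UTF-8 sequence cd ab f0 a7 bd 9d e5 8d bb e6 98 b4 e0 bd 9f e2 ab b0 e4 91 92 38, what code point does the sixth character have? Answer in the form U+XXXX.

Offset 0: leading byte 0xCD = 11001101 → 2-byte char #1 = CD AB.
Offset 2: leading byte 0xF0 = 11110000 → 4-byte char #2 = F0 A7 BD 9D.
Offset 6: leading byte 0xE5 = 11100101 → 3-byte char #3 = E5 8D BB.
Offset 9: leading byte 0xE6 = 11100110 → 3-byte char #4 = E6 98 B4.
Offset 12: leading byte 0xE0 = 11100000 → 3-byte char #5 = E0 BD 9F.
Offset 15: leading byte 0xE2 = 11100010 → 3-byte char #6 = E2 AB B0.
Leading byte 0xE2 = 11100010 matches 1110xxxx → 3-byte sequence.
Byte 1: 0xE2 = 11100010, payload 0010 (4 bits).
Byte 2: 0xAB = 10101011 (10xxxxxx ✓), payload 101011.
Byte 3: 0xB0 = 10110000 (10xxxxxx ✓), payload 110000.
Concatenate: 0010101011110000 = 0x2AF0 (16 bits → U+2AF0).

U+2AF0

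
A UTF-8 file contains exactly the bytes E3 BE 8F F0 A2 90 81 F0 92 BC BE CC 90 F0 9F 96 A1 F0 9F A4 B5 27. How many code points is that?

7

Byte at offset 0: 0xE3 = 11100011 → 3-byte char (#1). Advance 3.
Byte at offset 3: 0xF0 = 11110000 → 4-byte char (#2). Advance 4.
Byte at offset 7: 0xF0 = 11110000 → 4-byte char (#3). Advance 4.
Byte at offset 11: 0xCC = 11001100 → 2-byte char (#4). Advance 2.
Byte at offset 13: 0xF0 = 11110000 → 4-byte char (#5). Advance 4.
Byte at offset 17: 0xF0 = 11110000 → 4-byte char (#6). Advance 4.
Byte at offset 21: 0x27 = 00100111 → 1-byte char (#7). Advance 1.
Reached end at offset 22 after 7 code points.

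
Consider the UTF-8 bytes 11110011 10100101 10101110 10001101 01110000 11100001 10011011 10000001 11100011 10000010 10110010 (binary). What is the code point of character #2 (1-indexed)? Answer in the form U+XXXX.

U+0070

Offset 0: leading byte 0xF3 = 11110011 → 4-byte char #1 = F3 A5 AE 8D.
Offset 4: leading byte 0x70 = 01110000 → 1-byte char #2 = 70.
Leading byte 0x70 = 01110000 matches 0xxxxxxx → 1-byte sequence.
Byte 1: 0x70 = 01110000, payload 1110000 (7 bits).
Concatenate: 1110000 = 0x70 (7 bits → U+0070).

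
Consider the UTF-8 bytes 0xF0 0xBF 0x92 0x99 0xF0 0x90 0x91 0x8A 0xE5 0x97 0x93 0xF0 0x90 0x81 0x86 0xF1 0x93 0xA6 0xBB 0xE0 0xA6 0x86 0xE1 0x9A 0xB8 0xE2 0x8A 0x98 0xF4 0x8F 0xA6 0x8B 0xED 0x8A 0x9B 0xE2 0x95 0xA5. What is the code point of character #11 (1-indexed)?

Offset 0: leading byte 0xF0 = 11110000 → 4-byte char #1 = F0 BF 92 99.
Offset 4: leading byte 0xF0 = 11110000 → 4-byte char #2 = F0 90 91 8A.
Offset 8: leading byte 0xE5 = 11100101 → 3-byte char #3 = E5 97 93.
Offset 11: leading byte 0xF0 = 11110000 → 4-byte char #4 = F0 90 81 86.
Offset 15: leading byte 0xF1 = 11110001 → 4-byte char #5 = F1 93 A6 BB.
Offset 19: leading byte 0xE0 = 11100000 → 3-byte char #6 = E0 A6 86.
Offset 22: leading byte 0xE1 = 11100001 → 3-byte char #7 = E1 9A B8.
Offset 25: leading byte 0xE2 = 11100010 → 3-byte char #8 = E2 8A 98.
Offset 28: leading byte 0xF4 = 11110100 → 4-byte char #9 = F4 8F A6 8B.
Offset 32: leading byte 0xED = 11101101 → 3-byte char #10 = ED 8A 9B.
Offset 35: leading byte 0xE2 = 11100010 → 3-byte char #11 = E2 95 A5.
Leading byte 0xE2 = 11100010 matches 1110xxxx → 3-byte sequence.
Byte 1: 0xE2 = 11100010, payload 0010 (4 bits).
Byte 2: 0x95 = 10010101 (10xxxxxx ✓), payload 010101.
Byte 3: 0xA5 = 10100101 (10xxxxxx ✓), payload 100101.
Concatenate: 0010010101100101 = 0x2565 (16 bits → U+2565).

U+2565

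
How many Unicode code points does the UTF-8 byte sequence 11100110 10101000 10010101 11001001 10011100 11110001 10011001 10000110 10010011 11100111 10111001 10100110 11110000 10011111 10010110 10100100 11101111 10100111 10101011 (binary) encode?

6

Byte at offset 0: 0xE6 = 11100110 → 3-byte char (#1). Advance 3.
Byte at offset 3: 0xC9 = 11001001 → 2-byte char (#2). Advance 2.
Byte at offset 5: 0xF1 = 11110001 → 4-byte char (#3). Advance 4.
Byte at offset 9: 0xE7 = 11100111 → 3-byte char (#4). Advance 3.
Byte at offset 12: 0xF0 = 11110000 → 4-byte char (#5). Advance 4.
Byte at offset 16: 0xEF = 11101111 → 3-byte char (#6). Advance 3.
Reached end at offset 19 after 6 code points.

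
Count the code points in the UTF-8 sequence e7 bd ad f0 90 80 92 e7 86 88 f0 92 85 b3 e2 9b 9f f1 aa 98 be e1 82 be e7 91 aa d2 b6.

9

Byte at offset 0: 0xE7 = 11100111 → 3-byte char (#1). Advance 3.
Byte at offset 3: 0xF0 = 11110000 → 4-byte char (#2). Advance 4.
Byte at offset 7: 0xE7 = 11100111 → 3-byte char (#3). Advance 3.
Byte at offset 10: 0xF0 = 11110000 → 4-byte char (#4). Advance 4.
Byte at offset 14: 0xE2 = 11100010 → 3-byte char (#5). Advance 3.
Byte at offset 17: 0xF1 = 11110001 → 4-byte char (#6). Advance 4.
Byte at offset 21: 0xE1 = 11100001 → 3-byte char (#7). Advance 3.
Byte at offset 24: 0xE7 = 11100111 → 3-byte char (#8). Advance 3.
Byte at offset 27: 0xD2 = 11010010 → 2-byte char (#9). Advance 2.
Reached end at offset 29 after 9 code points.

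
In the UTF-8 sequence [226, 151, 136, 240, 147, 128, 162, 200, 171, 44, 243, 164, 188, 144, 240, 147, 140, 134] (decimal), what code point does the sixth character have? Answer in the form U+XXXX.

U+13306

Offset 0: leading byte 0xE2 = 11100010 → 3-byte char #1 = E2 97 88.
Offset 3: leading byte 0xF0 = 11110000 → 4-byte char #2 = F0 93 80 A2.
Offset 7: leading byte 0xC8 = 11001000 → 2-byte char #3 = C8 AB.
Offset 9: leading byte 0x2C = 00101100 → 1-byte char #4 = 2C.
Offset 10: leading byte 0xF3 = 11110011 → 4-byte char #5 = F3 A4 BC 90.
Offset 14: leading byte 0xF0 = 11110000 → 4-byte char #6 = F0 93 8C 86.
Leading byte 0xF0 = 11110000 matches 11110xxx → 4-byte sequence.
Byte 1: 0xF0 = 11110000, payload 000 (3 bits).
Byte 2: 0x93 = 10010011 (10xxxxxx ✓), payload 010011.
Byte 3: 0x8C = 10001100 (10xxxxxx ✓), payload 001100.
Byte 4: 0x86 = 10000110 (10xxxxxx ✓), payload 000110.
Concatenate: 000010011001100000110 = 0x13306 (21 bits → U+13306).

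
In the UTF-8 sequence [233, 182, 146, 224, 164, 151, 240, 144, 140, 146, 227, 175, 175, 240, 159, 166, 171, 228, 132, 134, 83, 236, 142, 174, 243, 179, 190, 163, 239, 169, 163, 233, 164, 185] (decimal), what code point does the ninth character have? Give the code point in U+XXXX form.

Offset 0: leading byte 0xE9 = 11101001 → 3-byte char #1 = E9 B6 92.
Offset 3: leading byte 0xE0 = 11100000 → 3-byte char #2 = E0 A4 97.
Offset 6: leading byte 0xF0 = 11110000 → 4-byte char #3 = F0 90 8C 92.
Offset 10: leading byte 0xE3 = 11100011 → 3-byte char #4 = E3 AF AF.
Offset 13: leading byte 0xF0 = 11110000 → 4-byte char #5 = F0 9F A6 AB.
Offset 17: leading byte 0xE4 = 11100100 → 3-byte char #6 = E4 84 86.
Offset 20: leading byte 0x53 = 01010011 → 1-byte char #7 = 53.
Offset 21: leading byte 0xEC = 11101100 → 3-byte char #8 = EC 8E AE.
Offset 24: leading byte 0xF3 = 11110011 → 4-byte char #9 = F3 B3 BE A3.
Leading byte 0xF3 = 11110011 matches 11110xxx → 4-byte sequence.
Byte 1: 0xF3 = 11110011, payload 011 (3 bits).
Byte 2: 0xB3 = 10110011 (10xxxxxx ✓), payload 110011.
Byte 3: 0xBE = 10111110 (10xxxxxx ✓), payload 111110.
Byte 4: 0xA3 = 10100011 (10xxxxxx ✓), payload 100011.
Concatenate: 011110011111110100011 = 0xF3FA3 (21 bits → U+F3FA3).

U+F3FA3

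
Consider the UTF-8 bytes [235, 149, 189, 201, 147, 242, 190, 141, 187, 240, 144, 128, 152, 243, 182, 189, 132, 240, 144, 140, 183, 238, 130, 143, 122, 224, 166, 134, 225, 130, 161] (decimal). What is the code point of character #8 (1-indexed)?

U+007A

Offset 0: leading byte 0xEB = 11101011 → 3-byte char #1 = EB 95 BD.
Offset 3: leading byte 0xC9 = 11001001 → 2-byte char #2 = C9 93.
Offset 5: leading byte 0xF2 = 11110010 → 4-byte char #3 = F2 BE 8D BB.
Offset 9: leading byte 0xF0 = 11110000 → 4-byte char #4 = F0 90 80 98.
Offset 13: leading byte 0xF3 = 11110011 → 4-byte char #5 = F3 B6 BD 84.
Offset 17: leading byte 0xF0 = 11110000 → 4-byte char #6 = F0 90 8C B7.
Offset 21: leading byte 0xEE = 11101110 → 3-byte char #7 = EE 82 8F.
Offset 24: leading byte 0x7A = 01111010 → 1-byte char #8 = 7A.
Leading byte 0x7A = 01111010 matches 0xxxxxxx → 1-byte sequence.
Byte 1: 0x7A = 01111010, payload 1111010 (7 bits).
Concatenate: 1111010 = 0x7A (7 bits → U+007A).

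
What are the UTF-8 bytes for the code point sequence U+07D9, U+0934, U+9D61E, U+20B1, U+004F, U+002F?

U+07D9: 2-byte form → DF 99.
U+0934: 3-byte form → E0 A4 B4.
U+9D61E: 4-byte form → F2 9D 98 9E.
U+20B1: 3-byte form → E2 82 B1.
U+004F: 1-byte form → 4F.
U+002F: 1-byte form → 2F.
Concatenated (14 bytes): DF 99 E0 A4 B4 F2 9D 98 9E E2 82 B1 4F 2F.

DF 99 E0 A4 B4 F2 9D 98 9E E2 82 B1 4F 2F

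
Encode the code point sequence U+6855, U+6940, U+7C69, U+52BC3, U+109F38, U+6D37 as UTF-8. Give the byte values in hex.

E6 A1 95 E6 A5 80 E7 B1 A9 F1 92 AF 83 F4 89 BC B8 E6 B4 B7

U+6855: 3-byte form → E6 A1 95.
U+6940: 3-byte form → E6 A5 80.
U+7C69: 3-byte form → E7 B1 A9.
U+52BC3: 4-byte form → F1 92 AF 83.
U+109F38: 4-byte form → F4 89 BC B8.
U+6D37: 3-byte form → E6 B4 B7.
Concatenated (20 bytes): E6 A1 95 E6 A5 80 E7 B1 A9 F1 92 AF 83 F4 89 BC B8 E6 B4 B7.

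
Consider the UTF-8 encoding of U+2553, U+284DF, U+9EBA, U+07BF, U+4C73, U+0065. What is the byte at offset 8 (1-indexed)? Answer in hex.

1-indexed offset 8 is 0-indexed offset 7.
U+2553 → 3-byte form E2 95 93 at offsets 0–2.
U+284DF → 4-byte form F0 A8 93 9F at offsets 3–6.
U+9EBA → 3-byte form E9 BA BA at offsets 7–9.
Offset 7 falls in char 3's range; it's byte 1 of E9 BA BA = 0xE9.

0xE9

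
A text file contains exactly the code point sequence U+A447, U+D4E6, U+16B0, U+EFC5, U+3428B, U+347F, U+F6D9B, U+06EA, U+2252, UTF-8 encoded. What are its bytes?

U+A447: 3-byte form → EA 91 87.
U+D4E6: 3-byte form → ED 93 A6.
U+16B0: 3-byte form → E1 9A B0.
U+EFC5: 3-byte form → EE BF 85.
U+3428B: 4-byte form → F0 B4 8A 8B.
U+347F: 3-byte form → E3 91 BF.
U+F6D9B: 4-byte form → F3 B6 B6 9B.
U+06EA: 2-byte form → DB AA.
U+2252: 3-byte form → E2 89 92.
Concatenated (28 bytes): EA 91 87 ED 93 A6 E1 9A B0 EE BF 85 F0 B4 8A 8B E3 91 BF F3 B6 B6 9B DB AA E2 89 92.

EA 91 87 ED 93 A6 E1 9A B0 EE BF 85 F0 B4 8A 8B E3 91 BF F3 B6 B6 9B DB AA E2 89 92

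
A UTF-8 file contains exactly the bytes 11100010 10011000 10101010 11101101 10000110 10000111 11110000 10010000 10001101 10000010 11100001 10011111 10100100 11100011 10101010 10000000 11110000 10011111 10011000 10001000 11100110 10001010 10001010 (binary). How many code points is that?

Byte at offset 0: 0xE2 = 11100010 → 3-byte char (#1). Advance 3.
Byte at offset 3: 0xED = 11101101 → 3-byte char (#2). Advance 3.
Byte at offset 6: 0xF0 = 11110000 → 4-byte char (#3). Advance 4.
Byte at offset 10: 0xE1 = 11100001 → 3-byte char (#4). Advance 3.
Byte at offset 13: 0xE3 = 11100011 → 3-byte char (#5). Advance 3.
Byte at offset 16: 0xF0 = 11110000 → 4-byte char (#6). Advance 4.
Byte at offset 20: 0xE6 = 11100110 → 3-byte char (#7). Advance 3.
Reached end at offset 23 after 7 code points.

7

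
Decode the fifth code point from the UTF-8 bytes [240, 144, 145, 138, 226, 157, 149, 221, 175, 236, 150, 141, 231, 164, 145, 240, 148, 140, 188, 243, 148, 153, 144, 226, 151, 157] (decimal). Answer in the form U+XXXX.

U+7911

Offset 0: leading byte 0xF0 = 11110000 → 4-byte char #1 = F0 90 91 8A.
Offset 4: leading byte 0xE2 = 11100010 → 3-byte char #2 = E2 9D 95.
Offset 7: leading byte 0xDD = 11011101 → 2-byte char #3 = DD AF.
Offset 9: leading byte 0xEC = 11101100 → 3-byte char #4 = EC 96 8D.
Offset 12: leading byte 0xE7 = 11100111 → 3-byte char #5 = E7 A4 91.
Leading byte 0xE7 = 11100111 matches 1110xxxx → 3-byte sequence.
Byte 1: 0xE7 = 11100111, payload 0111 (4 bits).
Byte 2: 0xA4 = 10100100 (10xxxxxx ✓), payload 100100.
Byte 3: 0x91 = 10010001 (10xxxxxx ✓), payload 010001.
Concatenate: 0111100100010001 = 0x7911 (16 bits → U+7911).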